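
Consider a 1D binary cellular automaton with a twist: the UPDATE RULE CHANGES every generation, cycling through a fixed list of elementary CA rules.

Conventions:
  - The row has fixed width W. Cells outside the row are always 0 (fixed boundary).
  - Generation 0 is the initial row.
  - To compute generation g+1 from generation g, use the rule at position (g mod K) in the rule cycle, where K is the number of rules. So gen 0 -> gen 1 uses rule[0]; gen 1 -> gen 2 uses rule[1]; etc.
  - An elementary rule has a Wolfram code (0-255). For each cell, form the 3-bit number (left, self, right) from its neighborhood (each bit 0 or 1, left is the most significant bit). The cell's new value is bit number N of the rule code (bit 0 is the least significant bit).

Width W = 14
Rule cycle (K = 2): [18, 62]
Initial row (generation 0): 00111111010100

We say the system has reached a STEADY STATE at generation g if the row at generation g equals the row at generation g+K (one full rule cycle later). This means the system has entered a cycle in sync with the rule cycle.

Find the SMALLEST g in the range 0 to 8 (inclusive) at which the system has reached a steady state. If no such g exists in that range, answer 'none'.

Answer: 7

Derivation:
Gen 0: 00111111010100
Gen 1 (rule 18): 01000000000010
Gen 2 (rule 62): 11100000000111
Gen 3 (rule 18): 00010000001000
Gen 4 (rule 62): 00111000011100
Gen 5 (rule 18): 01000100100010
Gen 6 (rule 62): 11101111110111
Gen 7 (rule 18): 00000000000000
Gen 8 (rule 62): 00000000000000
Gen 9 (rule 18): 00000000000000
Gen 10 (rule 62): 00000000000000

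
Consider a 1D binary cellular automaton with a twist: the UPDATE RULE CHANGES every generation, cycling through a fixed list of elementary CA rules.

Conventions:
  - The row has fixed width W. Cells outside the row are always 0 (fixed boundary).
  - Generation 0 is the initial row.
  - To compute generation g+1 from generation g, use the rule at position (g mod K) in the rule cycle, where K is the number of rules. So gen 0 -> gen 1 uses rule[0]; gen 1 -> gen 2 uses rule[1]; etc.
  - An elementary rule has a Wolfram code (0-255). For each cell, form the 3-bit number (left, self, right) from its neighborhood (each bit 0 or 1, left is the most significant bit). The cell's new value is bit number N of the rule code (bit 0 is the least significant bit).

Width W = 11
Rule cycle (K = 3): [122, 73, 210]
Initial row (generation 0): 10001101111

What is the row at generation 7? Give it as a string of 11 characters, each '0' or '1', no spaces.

Answer: 00000000000

Derivation:
Gen 0: 10001101111
Gen 1 (rule 122): 01011111001
Gen 2 (rule 73): 00010001000
Gen 3 (rule 210): 00101010100
Gen 4 (rule 122): 01010101010
Gen 5 (rule 73): 00000000000
Gen 6 (rule 210): 00000000000
Gen 7 (rule 122): 00000000000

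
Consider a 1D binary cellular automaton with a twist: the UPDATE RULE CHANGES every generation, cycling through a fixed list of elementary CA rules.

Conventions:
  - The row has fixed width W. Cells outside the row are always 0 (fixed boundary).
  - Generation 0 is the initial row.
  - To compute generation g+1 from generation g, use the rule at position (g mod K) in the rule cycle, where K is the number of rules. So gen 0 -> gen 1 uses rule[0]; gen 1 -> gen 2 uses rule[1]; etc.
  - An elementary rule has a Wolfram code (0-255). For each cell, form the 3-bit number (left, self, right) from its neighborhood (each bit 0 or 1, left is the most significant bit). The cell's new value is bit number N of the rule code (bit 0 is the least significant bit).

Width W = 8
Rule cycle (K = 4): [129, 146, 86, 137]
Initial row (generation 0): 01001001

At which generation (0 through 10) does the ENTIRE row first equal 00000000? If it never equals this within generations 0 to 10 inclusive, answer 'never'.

Answer: 1

Derivation:
Gen 0: 01001001
Gen 1 (rule 129): 00000000
Gen 2 (rule 146): 00000000
Gen 3 (rule 86): 00000000
Gen 4 (rule 137): 11111111
Gen 5 (rule 129): 01111110
Gen 6 (rule 146): 10111101
Gen 7 (rule 86): 10000101
Gen 8 (rule 137): 00110000
Gen 9 (rule 129): 10000111
Gen 10 (rule 146): 01001010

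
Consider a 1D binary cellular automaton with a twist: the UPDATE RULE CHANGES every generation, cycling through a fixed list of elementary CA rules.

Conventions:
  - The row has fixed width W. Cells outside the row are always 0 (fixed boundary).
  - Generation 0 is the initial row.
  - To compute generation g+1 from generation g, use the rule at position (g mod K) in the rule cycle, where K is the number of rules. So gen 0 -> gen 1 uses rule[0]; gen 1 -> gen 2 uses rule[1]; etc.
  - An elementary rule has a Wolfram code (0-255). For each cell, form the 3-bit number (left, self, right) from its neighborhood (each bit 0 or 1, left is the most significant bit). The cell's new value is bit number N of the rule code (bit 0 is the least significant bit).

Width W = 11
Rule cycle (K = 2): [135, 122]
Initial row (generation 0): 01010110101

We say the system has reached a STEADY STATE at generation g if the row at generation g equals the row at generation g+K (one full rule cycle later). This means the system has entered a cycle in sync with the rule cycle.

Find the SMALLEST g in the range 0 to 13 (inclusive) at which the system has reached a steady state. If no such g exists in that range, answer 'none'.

Answer: none

Derivation:
Gen 0: 01010110101
Gen 1 (rule 135): 11010000101
Gen 2 (rule 122): 11101001010
Gen 3 (rule 135): 01001011010
Gen 4 (rule 122): 10110111101
Gen 5 (rule 135): 10000011001
Gen 6 (rule 122): 01000111110
Gen 7 (rule 135): 11011011100
Gen 8 (rule 122): 11111110110
Gen 9 (rule 135): 01111100000
Gen 10 (rule 122): 11000110000
Gen 11 (rule 135): 00011000111
Gen 12 (rule 122): 00111101101
Gen 13 (rule 135): 11011000001
Gen 14 (rule 122): 11111100010
Gen 15 (rule 135): 01111001110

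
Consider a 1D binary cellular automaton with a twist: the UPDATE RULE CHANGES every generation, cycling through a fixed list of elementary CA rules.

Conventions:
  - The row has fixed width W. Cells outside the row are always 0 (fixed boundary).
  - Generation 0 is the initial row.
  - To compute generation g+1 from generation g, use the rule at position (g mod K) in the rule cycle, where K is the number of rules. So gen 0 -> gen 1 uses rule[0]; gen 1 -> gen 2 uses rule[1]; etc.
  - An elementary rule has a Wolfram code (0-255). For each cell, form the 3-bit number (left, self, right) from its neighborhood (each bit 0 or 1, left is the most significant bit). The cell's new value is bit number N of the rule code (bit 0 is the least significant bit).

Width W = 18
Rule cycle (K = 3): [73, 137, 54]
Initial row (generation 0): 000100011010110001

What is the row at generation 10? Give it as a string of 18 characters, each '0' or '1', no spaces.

Answer: 111110100001000011

Derivation:
Gen 0: 000100011010110001
Gen 1 (rule 73): 110001011000110100
Gen 2 (rule 137): 100100010010100001
Gen 3 (rule 54): 111110111111110011
Gen 4 (rule 73): 100010100000010011
Gen 5 (rule 137): 001000001111000010
Gen 6 (rule 54): 011100010000100111
Gen 7 (rule 73): 010101000110000101
Gen 8 (rule 137): 000000010100110000
Gen 9 (rule 54): 000000111111001000
Gen 10 (rule 73): 111110100001000011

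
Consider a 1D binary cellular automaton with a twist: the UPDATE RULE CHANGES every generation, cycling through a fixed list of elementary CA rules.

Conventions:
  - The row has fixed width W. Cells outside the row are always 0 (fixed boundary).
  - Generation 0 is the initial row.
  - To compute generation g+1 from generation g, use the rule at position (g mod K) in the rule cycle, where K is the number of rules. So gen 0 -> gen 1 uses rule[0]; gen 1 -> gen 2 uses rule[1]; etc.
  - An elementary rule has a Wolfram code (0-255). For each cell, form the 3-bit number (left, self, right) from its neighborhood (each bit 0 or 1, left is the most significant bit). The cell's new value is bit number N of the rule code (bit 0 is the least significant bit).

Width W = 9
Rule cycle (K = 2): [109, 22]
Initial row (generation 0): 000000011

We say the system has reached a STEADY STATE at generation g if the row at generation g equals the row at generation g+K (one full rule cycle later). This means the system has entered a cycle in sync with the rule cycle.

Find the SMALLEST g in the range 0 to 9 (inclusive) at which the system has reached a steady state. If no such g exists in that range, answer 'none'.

Answer: 2

Derivation:
Gen 0: 000000011
Gen 1 (rule 109): 111111011
Gen 2 (rule 22): 000000000
Gen 3 (rule 109): 111111111
Gen 4 (rule 22): 000000000
Gen 5 (rule 109): 111111111
Gen 6 (rule 22): 000000000
Gen 7 (rule 109): 111111111
Gen 8 (rule 22): 000000000
Gen 9 (rule 109): 111111111
Gen 10 (rule 22): 000000000
Gen 11 (rule 109): 111111111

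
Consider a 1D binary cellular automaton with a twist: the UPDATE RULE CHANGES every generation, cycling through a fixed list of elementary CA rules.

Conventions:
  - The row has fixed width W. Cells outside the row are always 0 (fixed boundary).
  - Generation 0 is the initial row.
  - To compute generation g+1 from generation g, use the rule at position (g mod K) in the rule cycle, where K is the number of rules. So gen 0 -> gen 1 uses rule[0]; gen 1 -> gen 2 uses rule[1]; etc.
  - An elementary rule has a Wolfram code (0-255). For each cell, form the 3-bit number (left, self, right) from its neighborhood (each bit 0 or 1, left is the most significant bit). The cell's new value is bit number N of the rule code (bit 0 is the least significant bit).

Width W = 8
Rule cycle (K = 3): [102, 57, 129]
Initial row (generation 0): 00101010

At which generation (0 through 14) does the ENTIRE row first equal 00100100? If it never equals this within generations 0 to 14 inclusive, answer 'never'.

Answer: 4

Derivation:
Gen 0: 00101010
Gen 1 (rule 102): 01111110
Gen 2 (rule 57): 01000001
Gen 3 (rule 129): 00011100
Gen 4 (rule 102): 00100100
Gen 5 (rule 57): 10010011
Gen 6 (rule 129): 00000000
Gen 7 (rule 102): 00000000
Gen 8 (rule 57): 11111111
Gen 9 (rule 129): 01111110
Gen 10 (rule 102): 10000010
Gen 11 (rule 57): 01111001
Gen 12 (rule 129): 00110000
Gen 13 (rule 102): 01010000
Gen 14 (rule 57): 00101111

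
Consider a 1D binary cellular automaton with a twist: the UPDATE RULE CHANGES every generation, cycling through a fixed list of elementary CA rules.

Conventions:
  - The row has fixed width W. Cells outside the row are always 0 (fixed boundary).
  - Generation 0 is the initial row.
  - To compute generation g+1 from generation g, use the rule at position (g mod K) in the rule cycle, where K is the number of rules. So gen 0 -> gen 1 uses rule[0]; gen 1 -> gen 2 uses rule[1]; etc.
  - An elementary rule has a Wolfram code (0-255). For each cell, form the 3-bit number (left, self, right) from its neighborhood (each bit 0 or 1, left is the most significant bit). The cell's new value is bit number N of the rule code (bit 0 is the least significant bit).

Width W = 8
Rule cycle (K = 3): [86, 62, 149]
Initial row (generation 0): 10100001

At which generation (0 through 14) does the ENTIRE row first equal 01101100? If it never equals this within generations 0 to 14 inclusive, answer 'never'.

Gen 0: 10100001
Gen 1 (rule 86): 10110011
Gen 2 (rule 62): 11101110
Gen 3 (rule 149): 01000101
Gen 4 (rule 86): 11101101
Gen 5 (rule 62): 10011011
Gen 6 (rule 149): 11000000
Gen 7 (rule 86): 01100000
Gen 8 (rule 62): 11010000
Gen 9 (rule 149): 00011111
Gen 10 (rule 86): 00100001
Gen 11 (rule 62): 01110011
Gen 12 (rule 149): 00101000
Gen 13 (rule 86): 01101100
Gen 14 (rule 62): 11011010

Answer: 13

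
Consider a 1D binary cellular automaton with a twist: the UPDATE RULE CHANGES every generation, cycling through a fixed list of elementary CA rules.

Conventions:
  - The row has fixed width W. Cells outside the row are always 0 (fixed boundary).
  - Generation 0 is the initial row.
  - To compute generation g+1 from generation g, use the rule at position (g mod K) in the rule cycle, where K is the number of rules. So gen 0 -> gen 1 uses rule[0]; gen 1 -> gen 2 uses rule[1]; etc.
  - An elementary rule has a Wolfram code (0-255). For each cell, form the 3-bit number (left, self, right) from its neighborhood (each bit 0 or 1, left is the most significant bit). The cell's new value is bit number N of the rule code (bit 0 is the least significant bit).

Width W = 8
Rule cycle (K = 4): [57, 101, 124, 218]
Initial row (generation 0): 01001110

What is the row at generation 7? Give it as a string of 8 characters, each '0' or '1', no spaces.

Gen 0: 01001110
Gen 1 (rule 57): 00101001
Gen 2 (rule 101): 10111001
Gen 3 (rule 124): 11101101
Gen 4 (rule 218): 11101100
Gen 5 (rule 57): 10011011
Gen 6 (rule 101): 10001101
Gen 7 (rule 124): 11001111

Answer: 11001111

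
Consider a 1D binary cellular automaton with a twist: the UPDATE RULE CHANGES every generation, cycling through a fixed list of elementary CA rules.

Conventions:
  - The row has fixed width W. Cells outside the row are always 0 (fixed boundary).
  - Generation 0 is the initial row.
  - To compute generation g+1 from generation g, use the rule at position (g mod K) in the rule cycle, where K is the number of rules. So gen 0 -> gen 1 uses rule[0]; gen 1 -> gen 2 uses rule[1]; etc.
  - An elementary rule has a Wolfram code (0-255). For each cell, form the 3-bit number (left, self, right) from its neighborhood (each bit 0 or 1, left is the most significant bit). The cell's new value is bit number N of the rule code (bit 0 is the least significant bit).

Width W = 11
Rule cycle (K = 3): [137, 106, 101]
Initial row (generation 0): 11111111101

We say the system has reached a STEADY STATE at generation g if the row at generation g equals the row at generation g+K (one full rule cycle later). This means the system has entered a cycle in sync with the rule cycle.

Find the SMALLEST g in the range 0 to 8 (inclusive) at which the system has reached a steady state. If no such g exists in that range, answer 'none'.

Gen 0: 11111111101
Gen 1 (rule 137): 11111111000
Gen 2 (rule 106): 10000001000
Gen 3 (rule 101): 10111101011
Gen 4 (rule 137): 00111000010
Gen 5 (rule 106): 01101000100
Gen 6 (rule 101): 00111010101
Gen 7 (rule 137): 10110000000
Gen 8 (rule 106): 01110000000
Gen 9 (rule 101): 00010111111
Gen 10 (rule 137): 11000111110
Gen 11 (rule 106): 11001100010

Answer: none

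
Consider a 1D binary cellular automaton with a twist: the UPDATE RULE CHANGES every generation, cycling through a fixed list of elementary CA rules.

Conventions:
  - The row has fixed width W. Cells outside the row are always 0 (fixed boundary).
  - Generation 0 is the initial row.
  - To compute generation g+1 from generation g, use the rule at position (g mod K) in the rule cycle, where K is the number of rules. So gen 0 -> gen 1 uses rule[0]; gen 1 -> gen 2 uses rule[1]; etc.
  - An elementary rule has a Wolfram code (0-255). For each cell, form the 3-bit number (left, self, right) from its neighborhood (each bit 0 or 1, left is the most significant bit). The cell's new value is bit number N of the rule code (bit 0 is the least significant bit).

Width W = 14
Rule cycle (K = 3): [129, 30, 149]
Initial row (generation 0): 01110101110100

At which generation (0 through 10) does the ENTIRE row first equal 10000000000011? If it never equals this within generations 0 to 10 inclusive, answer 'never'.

Answer: 4

Derivation:
Gen 0: 01110101110100
Gen 1 (rule 129): 00100000100001
Gen 2 (rule 30): 01110001110011
Gen 3 (rule 149): 00101100101000
Gen 4 (rule 129): 10000000000011
Gen 5 (rule 30): 11000000000110
Gen 6 (rule 149): 00111111110001
Gen 7 (rule 129): 10011111100100
Gen 8 (rule 30): 11110000011110
Gen 9 (rule 149): 01101111001101
Gen 10 (rule 129): 00000110000000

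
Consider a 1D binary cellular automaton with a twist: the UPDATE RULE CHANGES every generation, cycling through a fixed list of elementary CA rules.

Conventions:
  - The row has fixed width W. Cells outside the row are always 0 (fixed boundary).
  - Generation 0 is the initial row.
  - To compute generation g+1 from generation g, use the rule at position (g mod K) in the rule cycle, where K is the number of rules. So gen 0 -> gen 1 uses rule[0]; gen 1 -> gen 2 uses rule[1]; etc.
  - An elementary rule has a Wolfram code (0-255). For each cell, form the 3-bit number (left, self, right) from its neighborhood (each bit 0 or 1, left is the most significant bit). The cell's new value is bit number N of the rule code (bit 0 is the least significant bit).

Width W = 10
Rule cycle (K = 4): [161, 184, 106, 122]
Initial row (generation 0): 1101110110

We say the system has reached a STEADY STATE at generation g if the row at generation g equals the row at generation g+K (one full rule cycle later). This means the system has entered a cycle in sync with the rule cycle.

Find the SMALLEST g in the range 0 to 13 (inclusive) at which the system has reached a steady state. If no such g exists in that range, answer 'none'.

Answer: 2

Derivation:
Gen 0: 1101110110
Gen 1 (rule 161): 0010101000
Gen 2 (rule 184): 0001010100
Gen 3 (rule 106): 0010101000
Gen 4 (rule 122): 0101010100
Gen 5 (rule 161): 0010101001
Gen 6 (rule 184): 0001010100
Gen 7 (rule 106): 0010101000
Gen 8 (rule 122): 0101010100
Gen 9 (rule 161): 0010101001
Gen 10 (rule 184): 0001010100
Gen 11 (rule 106): 0010101000
Gen 12 (rule 122): 0101010100
Gen 13 (rule 161): 0010101001
Gen 14 (rule 184): 0001010100
Gen 15 (rule 106): 0010101000
Gen 16 (rule 122): 0101010100
Gen 17 (rule 161): 0010101001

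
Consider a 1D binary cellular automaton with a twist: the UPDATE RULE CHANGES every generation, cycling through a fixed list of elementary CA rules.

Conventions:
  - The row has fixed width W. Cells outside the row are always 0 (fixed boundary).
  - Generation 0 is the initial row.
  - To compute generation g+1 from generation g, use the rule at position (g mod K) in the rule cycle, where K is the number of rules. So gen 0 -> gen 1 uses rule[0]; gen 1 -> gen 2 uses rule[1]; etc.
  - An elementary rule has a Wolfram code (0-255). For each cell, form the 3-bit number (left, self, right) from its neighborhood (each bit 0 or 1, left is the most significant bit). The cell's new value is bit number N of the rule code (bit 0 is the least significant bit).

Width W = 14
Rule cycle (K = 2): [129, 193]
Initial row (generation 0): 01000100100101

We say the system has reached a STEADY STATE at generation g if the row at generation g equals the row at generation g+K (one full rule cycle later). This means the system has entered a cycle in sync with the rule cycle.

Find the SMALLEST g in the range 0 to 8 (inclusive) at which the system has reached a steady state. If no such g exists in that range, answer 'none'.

Gen 0: 01000100100101
Gen 1 (rule 129): 00010000000000
Gen 2 (rule 193): 11000111111111
Gen 3 (rule 129): 00010011111110
Gen 4 (rule 193): 11000001111110
Gen 5 (rule 129): 00011100111100
Gen 6 (rule 193): 11001100011101
Gen 7 (rule 129): 00000001001000
Gen 8 (rule 193): 11111100000011
Gen 9 (rule 129): 01111001111000
Gen 10 (rule 193): 00111000111011

Answer: none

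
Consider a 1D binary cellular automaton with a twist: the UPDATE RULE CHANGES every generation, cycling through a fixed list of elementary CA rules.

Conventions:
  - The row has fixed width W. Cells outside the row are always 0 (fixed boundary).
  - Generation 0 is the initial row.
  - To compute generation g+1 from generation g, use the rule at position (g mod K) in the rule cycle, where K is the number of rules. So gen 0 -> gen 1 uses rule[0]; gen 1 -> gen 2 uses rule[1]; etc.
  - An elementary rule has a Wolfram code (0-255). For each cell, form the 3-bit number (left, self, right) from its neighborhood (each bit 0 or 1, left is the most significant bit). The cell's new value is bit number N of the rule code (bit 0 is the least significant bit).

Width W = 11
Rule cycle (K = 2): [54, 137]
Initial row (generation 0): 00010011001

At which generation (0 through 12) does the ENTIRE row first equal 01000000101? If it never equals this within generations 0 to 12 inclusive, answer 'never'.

Gen 0: 00010011001
Gen 1 (rule 54): 00111100111
Gen 2 (rule 137): 10111000110
Gen 3 (rule 54): 11000101001
Gen 4 (rule 137): 10010000000
Gen 5 (rule 54): 11111000000
Gen 6 (rule 137): 11110011111
Gen 7 (rule 54): 00001100000
Gen 8 (rule 137): 11101001111
Gen 9 (rule 54): 00011110000
Gen 10 (rule 137): 11011100111
Gen 11 (rule 54): 00100011000
Gen 12 (rule 137): 10001010011

Answer: never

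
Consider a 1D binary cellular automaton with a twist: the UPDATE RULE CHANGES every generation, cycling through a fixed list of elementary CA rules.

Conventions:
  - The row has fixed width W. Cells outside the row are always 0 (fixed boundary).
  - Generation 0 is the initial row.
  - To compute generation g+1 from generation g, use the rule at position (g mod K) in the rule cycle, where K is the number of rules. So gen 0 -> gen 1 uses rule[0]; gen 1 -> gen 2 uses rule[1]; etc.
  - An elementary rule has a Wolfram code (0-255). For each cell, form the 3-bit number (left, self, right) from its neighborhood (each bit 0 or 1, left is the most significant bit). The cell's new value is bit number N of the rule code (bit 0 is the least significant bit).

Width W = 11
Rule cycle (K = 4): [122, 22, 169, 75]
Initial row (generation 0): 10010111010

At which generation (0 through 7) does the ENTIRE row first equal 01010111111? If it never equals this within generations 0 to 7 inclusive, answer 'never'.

Answer: never

Derivation:
Gen 0: 10010111010
Gen 1 (rule 122): 01101101101
Gen 2 (rule 22): 10000000001
Gen 3 (rule 169): 00111111100
Gen 4 (rule 75): 11100000101
Gen 5 (rule 122): 10110001010
Gen 6 (rule 22): 10001011011
Gen 7 (rule 169): 00100110110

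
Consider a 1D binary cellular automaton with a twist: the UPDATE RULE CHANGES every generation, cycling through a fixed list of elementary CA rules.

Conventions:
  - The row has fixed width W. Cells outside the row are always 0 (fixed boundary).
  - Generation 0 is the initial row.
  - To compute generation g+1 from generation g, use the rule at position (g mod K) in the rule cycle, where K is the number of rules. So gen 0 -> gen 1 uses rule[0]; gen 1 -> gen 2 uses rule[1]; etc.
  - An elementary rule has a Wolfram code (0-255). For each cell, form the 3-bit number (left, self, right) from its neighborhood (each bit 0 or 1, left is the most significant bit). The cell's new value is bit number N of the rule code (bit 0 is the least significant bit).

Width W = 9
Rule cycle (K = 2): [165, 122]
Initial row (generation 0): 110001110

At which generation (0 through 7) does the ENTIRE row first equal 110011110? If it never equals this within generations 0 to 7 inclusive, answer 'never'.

Gen 0: 110001110
Gen 1 (rule 165): 000100100
Gen 2 (rule 122): 001011010
Gen 3 (rule 165): 101100110
Gen 4 (rule 122): 011111111
Gen 5 (rule 165): 001111110
Gen 6 (rule 122): 011000011
Gen 7 (rule 165): 000011000

Answer: never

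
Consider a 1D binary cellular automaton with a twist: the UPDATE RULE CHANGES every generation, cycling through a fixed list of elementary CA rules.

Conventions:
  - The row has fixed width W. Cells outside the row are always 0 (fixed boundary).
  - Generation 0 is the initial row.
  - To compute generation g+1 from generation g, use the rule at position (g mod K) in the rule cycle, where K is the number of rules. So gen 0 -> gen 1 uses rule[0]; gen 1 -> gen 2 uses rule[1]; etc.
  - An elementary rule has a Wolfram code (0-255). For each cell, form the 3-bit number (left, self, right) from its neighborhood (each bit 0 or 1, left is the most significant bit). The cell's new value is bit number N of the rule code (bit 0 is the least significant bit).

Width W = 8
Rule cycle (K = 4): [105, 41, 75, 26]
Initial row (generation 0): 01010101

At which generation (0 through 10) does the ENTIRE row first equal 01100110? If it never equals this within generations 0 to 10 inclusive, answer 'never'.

Gen 0: 01010101
Gen 1 (rule 105): 00101010
Gen 2 (rule 41): 10010100
Gen 3 (rule 75): 00100001
Gen 4 (rule 26): 01010010
Gen 5 (rule 105): 00100000
Gen 6 (rule 41): 10001111
Gen 7 (rule 75): 00111001
Gen 8 (rule 26): 01100110
Gen 9 (rule 105): 01100110
Gen 10 (rule 41): 01000100

Answer: 8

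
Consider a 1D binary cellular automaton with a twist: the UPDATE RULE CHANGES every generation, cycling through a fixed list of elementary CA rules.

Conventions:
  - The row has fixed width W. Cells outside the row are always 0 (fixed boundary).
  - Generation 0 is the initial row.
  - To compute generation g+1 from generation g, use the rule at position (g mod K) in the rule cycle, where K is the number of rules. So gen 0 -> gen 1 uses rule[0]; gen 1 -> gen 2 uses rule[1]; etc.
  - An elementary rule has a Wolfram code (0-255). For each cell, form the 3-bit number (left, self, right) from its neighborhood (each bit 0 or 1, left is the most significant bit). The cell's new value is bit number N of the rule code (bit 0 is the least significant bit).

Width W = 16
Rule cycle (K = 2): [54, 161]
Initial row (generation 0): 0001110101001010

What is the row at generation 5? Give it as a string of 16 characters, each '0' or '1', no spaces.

Answer: 0111001100000010

Derivation:
Gen 0: 0001110101001010
Gen 1 (rule 54): 0010001111111111
Gen 2 (rule 161): 1000100111111110
Gen 3 (rule 54): 1101111000000001
Gen 4 (rule 161): 0010110011111100
Gen 5 (rule 54): 0111001100000010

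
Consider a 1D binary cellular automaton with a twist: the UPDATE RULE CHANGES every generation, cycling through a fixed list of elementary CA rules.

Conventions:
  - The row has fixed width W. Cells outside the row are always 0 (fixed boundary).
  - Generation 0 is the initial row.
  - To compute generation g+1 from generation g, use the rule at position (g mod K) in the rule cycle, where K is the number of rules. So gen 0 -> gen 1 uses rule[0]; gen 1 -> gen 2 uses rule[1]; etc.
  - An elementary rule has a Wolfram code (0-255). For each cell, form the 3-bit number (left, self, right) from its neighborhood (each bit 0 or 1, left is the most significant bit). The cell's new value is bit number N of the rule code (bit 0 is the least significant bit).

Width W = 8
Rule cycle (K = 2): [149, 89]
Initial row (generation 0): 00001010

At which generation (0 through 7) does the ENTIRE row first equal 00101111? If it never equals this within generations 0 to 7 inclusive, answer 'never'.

Gen 0: 00001010
Gen 1 (rule 149): 11101011
Gen 2 (rule 89): 10100011
Gen 3 (rule 149): 10111000
Gen 4 (rule 89): 00101111
Gen 5 (rule 149): 10100110
Gen 6 (rule 89): 00010111
Gen 7 (rule 149): 11010010

Answer: 4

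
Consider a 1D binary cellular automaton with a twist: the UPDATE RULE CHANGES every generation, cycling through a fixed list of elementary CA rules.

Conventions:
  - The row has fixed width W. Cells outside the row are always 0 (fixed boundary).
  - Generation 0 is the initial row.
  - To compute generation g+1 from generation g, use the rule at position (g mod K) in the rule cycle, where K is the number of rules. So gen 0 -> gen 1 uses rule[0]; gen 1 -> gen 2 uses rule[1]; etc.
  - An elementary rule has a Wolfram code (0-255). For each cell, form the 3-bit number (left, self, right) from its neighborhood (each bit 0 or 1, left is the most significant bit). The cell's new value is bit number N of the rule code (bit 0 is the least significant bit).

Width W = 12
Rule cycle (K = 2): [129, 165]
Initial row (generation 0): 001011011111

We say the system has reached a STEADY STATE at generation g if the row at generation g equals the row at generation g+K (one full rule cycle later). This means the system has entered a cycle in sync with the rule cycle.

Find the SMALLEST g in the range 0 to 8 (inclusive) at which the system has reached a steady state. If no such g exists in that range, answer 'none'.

Answer: none

Derivation:
Gen 0: 001011011111
Gen 1 (rule 129): 100000001110
Gen 2 (rule 165): 101111100100
Gen 3 (rule 129): 000111000001
Gen 4 (rule 165): 110010011101
Gen 5 (rule 129): 000000001000
Gen 6 (rule 165): 111111101011
Gen 7 (rule 129): 011111000000
Gen 8 (rule 165): 001110011111
Gen 9 (rule 129): 100100001110
Gen 10 (rule 165): 100101100100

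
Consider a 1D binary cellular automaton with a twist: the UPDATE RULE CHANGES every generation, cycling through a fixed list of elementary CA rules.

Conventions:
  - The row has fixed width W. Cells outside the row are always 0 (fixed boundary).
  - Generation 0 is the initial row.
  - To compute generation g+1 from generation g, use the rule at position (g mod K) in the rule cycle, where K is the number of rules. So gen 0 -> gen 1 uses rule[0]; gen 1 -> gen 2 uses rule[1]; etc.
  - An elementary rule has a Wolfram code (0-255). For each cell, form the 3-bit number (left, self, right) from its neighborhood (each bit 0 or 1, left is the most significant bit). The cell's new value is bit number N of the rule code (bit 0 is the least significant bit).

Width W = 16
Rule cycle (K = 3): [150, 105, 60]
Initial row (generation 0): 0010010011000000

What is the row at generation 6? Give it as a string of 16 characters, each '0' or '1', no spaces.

Answer: 0000000000101111

Derivation:
Gen 0: 0010010011000000
Gen 1 (rule 150): 0111111100100000
Gen 2 (rule 105): 0100000100001111
Gen 3 (rule 60): 0110000110001000
Gen 4 (rule 150): 1001001001011100
Gen 5 (rule 105): 0000000000110101
Gen 6 (rule 60): 0000000000101111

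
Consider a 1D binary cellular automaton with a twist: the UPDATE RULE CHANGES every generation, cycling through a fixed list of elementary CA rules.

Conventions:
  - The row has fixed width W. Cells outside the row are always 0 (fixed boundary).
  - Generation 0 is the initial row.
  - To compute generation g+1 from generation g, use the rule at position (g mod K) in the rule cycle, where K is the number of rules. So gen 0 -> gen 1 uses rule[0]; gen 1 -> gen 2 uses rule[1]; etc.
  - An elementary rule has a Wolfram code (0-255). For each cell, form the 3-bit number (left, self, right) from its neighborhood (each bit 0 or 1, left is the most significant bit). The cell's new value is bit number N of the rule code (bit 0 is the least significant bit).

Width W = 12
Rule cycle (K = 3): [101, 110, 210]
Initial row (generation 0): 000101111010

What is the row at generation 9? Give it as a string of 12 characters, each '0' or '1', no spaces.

Gen 0: 000101111010
Gen 1 (rule 101): 110110001110
Gen 2 (rule 110): 111110011010
Gen 3 (rule 210): 011111101001
Gen 4 (rule 101): 000000111001
Gen 5 (rule 110): 000001101011
Gen 6 (rule 210): 000010100001
Gen 7 (rule 101): 111011101101
Gen 8 (rule 110): 101110111111
Gen 9 (rule 210): 000110011111

Answer: 000110011111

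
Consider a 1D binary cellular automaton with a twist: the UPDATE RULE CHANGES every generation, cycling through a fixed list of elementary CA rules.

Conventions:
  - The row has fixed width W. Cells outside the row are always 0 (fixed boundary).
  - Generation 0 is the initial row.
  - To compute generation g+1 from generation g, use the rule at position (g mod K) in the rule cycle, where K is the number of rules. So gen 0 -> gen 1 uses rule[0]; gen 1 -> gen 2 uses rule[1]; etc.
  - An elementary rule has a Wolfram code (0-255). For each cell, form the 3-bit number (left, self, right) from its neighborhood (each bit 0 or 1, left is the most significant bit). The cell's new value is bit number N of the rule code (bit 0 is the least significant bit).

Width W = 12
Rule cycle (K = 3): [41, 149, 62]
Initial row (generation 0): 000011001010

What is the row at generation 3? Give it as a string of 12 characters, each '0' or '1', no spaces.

Answer: 111110001100

Derivation:
Gen 0: 000011001010
Gen 1 (rule 41): 111010000100
Gen 2 (rule 149): 010011110111
Gen 3 (rule 62): 111110001100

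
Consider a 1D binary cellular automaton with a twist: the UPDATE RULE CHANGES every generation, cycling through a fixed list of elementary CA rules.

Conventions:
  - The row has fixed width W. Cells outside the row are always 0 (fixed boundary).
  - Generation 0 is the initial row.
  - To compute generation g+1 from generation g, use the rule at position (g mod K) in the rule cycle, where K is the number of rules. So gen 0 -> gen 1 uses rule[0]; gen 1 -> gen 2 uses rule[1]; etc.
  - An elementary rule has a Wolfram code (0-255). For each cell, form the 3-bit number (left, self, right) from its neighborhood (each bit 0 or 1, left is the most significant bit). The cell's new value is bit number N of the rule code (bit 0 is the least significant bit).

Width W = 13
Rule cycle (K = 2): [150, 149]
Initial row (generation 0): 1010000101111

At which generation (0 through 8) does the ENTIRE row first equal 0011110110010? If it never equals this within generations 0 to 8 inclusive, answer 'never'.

Gen 0: 1010000101111
Gen 1 (rule 150): 1011001100110
Gen 2 (rule 149): 1000100010001
Gen 3 (rule 150): 1101110111011
Gen 4 (rule 149): 0000100010000
Gen 5 (rule 150): 0001110111000
Gen 6 (rule 149): 1100100010111
Gen 7 (rule 150): 0011110110010
Gen 8 (rule 149): 1001100001011

Answer: 7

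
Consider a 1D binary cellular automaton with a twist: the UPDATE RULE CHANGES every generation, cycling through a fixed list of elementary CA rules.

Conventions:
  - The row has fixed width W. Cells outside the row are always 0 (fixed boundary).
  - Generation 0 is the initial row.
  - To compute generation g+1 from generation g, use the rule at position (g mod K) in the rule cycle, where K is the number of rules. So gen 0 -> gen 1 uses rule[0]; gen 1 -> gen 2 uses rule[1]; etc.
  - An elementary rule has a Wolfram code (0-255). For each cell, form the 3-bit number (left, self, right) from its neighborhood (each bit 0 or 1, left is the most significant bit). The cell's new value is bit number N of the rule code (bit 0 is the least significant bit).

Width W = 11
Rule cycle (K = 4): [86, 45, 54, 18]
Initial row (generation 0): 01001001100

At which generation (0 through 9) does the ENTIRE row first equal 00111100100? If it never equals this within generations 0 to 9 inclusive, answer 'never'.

Gen 0: 01001001100
Gen 1 (rule 86): 11111110110
Gen 2 (rule 45): 10000001100
Gen 3 (rule 54): 11000010010
Gen 4 (rule 18): 00100101101
Gen 5 (rule 86): 01111100101
Gen 6 (rule 45): 01000000111
Gen 7 (rule 54): 11100001000
Gen 8 (rule 18): 00010010100
Gen 9 (rule 86): 00111110110

Answer: never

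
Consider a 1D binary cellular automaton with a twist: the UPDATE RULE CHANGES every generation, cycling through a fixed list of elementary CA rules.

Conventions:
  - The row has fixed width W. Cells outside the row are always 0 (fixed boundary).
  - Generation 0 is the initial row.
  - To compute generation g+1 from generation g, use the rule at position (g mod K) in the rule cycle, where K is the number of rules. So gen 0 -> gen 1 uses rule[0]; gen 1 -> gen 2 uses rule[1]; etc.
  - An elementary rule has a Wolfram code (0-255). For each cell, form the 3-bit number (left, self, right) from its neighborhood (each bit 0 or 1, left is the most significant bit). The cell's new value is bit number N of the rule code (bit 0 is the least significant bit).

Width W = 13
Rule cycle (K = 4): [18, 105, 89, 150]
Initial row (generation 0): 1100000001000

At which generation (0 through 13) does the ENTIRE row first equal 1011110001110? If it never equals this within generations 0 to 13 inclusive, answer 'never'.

Gen 0: 1100000001000
Gen 1 (rule 18): 0010000010100
Gen 2 (rule 105): 1000111001001
Gen 3 (rule 89): 0110101100100
Gen 4 (rule 150): 1000100011110
Gen 5 (rule 18): 0101010100001
Gen 6 (rule 105): 0010101001100
Gen 7 (rule 89): 1000000101111
Gen 8 (rule 150): 1100001100110
Gen 9 (rule 18): 0010010011001
Gen 10 (rule 105): 1000000011000
Gen 11 (rule 89): 0111111011111
Gen 12 (rule 150): 1011110001110
Gen 13 (rule 18): 0000001010001

Answer: 12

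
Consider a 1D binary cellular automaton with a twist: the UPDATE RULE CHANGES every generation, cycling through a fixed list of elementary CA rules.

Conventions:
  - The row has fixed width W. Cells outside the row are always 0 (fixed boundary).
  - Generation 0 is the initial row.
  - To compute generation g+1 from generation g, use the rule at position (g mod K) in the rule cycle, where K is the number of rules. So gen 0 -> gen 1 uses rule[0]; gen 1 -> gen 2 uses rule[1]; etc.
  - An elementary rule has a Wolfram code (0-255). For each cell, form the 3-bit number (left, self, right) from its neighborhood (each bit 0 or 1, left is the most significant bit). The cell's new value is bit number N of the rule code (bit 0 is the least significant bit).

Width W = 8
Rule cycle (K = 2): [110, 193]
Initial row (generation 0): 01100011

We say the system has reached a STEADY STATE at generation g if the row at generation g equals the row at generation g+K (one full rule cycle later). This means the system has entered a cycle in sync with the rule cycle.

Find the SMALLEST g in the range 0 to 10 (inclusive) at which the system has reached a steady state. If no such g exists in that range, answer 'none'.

Answer: 0

Derivation:
Gen 0: 01100011
Gen 1 (rule 110): 11100111
Gen 2 (rule 193): 01100011
Gen 3 (rule 110): 11100111
Gen 4 (rule 193): 01100011
Gen 5 (rule 110): 11100111
Gen 6 (rule 193): 01100011
Gen 7 (rule 110): 11100111
Gen 8 (rule 193): 01100011
Gen 9 (rule 110): 11100111
Gen 10 (rule 193): 01100011
Gen 11 (rule 110): 11100111
Gen 12 (rule 193): 01100011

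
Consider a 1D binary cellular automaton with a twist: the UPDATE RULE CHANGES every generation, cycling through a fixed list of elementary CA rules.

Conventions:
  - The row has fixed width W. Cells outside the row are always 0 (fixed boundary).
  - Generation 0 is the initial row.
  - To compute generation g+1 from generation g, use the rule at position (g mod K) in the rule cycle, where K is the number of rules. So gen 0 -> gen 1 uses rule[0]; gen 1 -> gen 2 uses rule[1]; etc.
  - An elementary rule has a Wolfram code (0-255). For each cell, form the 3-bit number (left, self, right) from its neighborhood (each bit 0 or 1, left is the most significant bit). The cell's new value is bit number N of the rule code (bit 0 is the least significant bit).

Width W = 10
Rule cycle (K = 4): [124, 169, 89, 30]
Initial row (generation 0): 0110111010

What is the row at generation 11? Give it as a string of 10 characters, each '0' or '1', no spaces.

Gen 0: 0110111010
Gen 1 (rule 124): 0111101111
Gen 2 (rule 169): 0111011110
Gen 3 (rule 89): 0101010011
Gen 4 (rule 30): 1101011110
Gen 5 (rule 124): 1111110011
Gen 6 (rule 169): 1111100010
Gen 7 (rule 89): 1000111001
Gen 8 (rule 30): 1101100111
Gen 9 (rule 124): 1111110101
Gen 10 (rule 169): 1111101010
Gen 11 (rule 89): 1000100001

Answer: 1000100001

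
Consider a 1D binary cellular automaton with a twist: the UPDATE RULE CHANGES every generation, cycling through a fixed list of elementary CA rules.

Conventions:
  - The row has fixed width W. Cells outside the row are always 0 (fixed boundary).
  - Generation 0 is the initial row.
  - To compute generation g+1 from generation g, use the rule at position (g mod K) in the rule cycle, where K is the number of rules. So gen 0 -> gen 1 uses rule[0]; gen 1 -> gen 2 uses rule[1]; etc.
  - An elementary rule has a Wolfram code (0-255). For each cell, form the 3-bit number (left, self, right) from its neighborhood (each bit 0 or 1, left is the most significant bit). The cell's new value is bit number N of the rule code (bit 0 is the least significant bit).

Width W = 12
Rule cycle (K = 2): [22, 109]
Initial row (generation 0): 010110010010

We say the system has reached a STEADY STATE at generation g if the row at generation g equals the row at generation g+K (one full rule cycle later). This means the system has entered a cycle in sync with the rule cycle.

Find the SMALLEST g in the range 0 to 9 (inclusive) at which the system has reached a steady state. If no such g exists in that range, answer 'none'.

Gen 0: 010110010010
Gen 1 (rule 22): 110001111111
Gen 2 (rule 109): 110101000001
Gen 3 (rule 22): 000101100011
Gen 4 (rule 109): 110111101011
Gen 5 (rule 22): 000000001000
Gen 6 (rule 109): 111111101011
Gen 7 (rule 22): 000000001000
Gen 8 (rule 109): 111111101011
Gen 9 (rule 22): 000000001000
Gen 10 (rule 109): 111111101011
Gen 11 (rule 22): 000000001000

Answer: 5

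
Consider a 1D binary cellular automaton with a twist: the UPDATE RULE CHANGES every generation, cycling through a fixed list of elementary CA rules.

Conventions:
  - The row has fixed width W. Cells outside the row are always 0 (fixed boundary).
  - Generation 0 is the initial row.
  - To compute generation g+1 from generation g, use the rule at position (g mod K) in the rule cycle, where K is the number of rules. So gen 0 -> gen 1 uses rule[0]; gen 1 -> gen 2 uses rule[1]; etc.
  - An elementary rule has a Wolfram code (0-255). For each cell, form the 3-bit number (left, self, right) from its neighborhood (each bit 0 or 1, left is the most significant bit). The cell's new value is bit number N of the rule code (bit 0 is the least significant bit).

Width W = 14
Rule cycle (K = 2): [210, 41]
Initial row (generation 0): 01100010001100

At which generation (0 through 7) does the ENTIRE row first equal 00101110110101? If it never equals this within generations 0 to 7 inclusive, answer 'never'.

Answer: never

Derivation:
Gen 0: 01100010001100
Gen 1 (rule 210): 10110101010110
Gen 2 (rule 41): 01101010101100
Gen 3 (rule 210): 10100000000110
Gen 4 (rule 41): 01001111110100
Gen 5 (rule 210): 10110111110010
Gen 6 (rule 41): 01101100000000
Gen 7 (rule 210): 10100110000000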